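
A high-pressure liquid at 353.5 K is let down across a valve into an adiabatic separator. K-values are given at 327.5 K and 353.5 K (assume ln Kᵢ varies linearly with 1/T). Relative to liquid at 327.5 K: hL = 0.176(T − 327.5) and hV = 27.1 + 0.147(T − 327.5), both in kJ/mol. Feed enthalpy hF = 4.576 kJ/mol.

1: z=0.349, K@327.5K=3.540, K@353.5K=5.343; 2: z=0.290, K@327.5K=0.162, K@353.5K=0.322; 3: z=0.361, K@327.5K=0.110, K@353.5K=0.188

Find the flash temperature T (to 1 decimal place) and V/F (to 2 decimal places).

Adiabatic flash: solve Rachford–Rice at each trial T, then check hF = ψ·hV(T) + (1−ψ)·hL(T).
  T = 327.5 K: K = (3.540, 0.162, 0.110), RR gives ψ = 0.146, H_out = 3.964 kJ/mol
  T = 353.5 K: K = (5.343, 0.322, 0.188), RR gives ψ = 0.313, H_out = 12.820 kJ/mol
  T = 340.5 K: K = (4.383, 0.231, 0.145), RR gives ψ = 0.235, H_out = 8.563 kJ/mol
  T = 334.0 K: K = (3.947, 0.194, 0.127), RR gives ψ = 0.193, H_out = 6.336 kJ/mol
  T = 330.8 K: K = (3.743, 0.178, 0.118), RR gives ψ = 0.171, H_out = 5.191 kJ/mol
  T = 329.1 K: K = (3.638, 0.170, 0.114), RR gives ψ = 0.158, H_out = 4.565 kJ/mol
Linear interpolation between T = 329.1 (H_out = 4.565) and T = 330.8 (H_out = 5.191) on hF = 4.576 gives T ≈ 329.1 K, at which ψ = 0.16.

T = 329.1 K, V/F = 0.16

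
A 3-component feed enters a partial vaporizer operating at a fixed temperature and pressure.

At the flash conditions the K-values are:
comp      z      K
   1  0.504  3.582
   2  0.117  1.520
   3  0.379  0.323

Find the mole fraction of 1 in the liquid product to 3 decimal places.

x_1 = 0.176

Newton iteration, ψ⁰ = 0.5:
  ψ = 0.500: g = 0.2284, g' = -1.057 → ψ = 0.716
  ψ = 0.716: g = 0.0031, g' = -1.085 → ψ = 0.719
Converged at ψ = 0.719.
Compositions from xᵢ = zᵢ/(1+ψ(Kᵢ−1)), yᵢ = Kᵢxᵢ:
  1: x = 0.176, y = 0.632
  2: x = 0.085, y = 0.129
  3: x = 0.738, y = 0.238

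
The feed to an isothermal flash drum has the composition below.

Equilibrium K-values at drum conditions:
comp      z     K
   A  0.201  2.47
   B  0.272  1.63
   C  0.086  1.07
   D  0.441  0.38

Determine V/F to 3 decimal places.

V/F = 0.335

Iterate (Newton) starting at V/F = 0.42:
  V/F = 0.420: g = -0.0457, g' = -0.544 → V/F = 0.336
  V/F = 0.336: g = -0.0003, g' = -0.539 → V/F = 0.335
Converged at V/F = 0.335.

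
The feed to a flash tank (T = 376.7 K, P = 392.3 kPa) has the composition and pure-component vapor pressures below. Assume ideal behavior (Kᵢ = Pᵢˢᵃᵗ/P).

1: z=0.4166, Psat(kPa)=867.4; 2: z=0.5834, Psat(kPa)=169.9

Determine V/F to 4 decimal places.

V/F = 0.2531

Raoult's law: Kᵢ = Pᵢˢᵃᵗ/P = Pᵢˢᵃᵗ/392.3.
  K_1 = 867.4/392.3 = 2.211063, K_2 = 169.9/392.3 = 0.433087
Rachford–Rice: g(V/F) = Σ zᵢ(Kᵢ−1)/(1+V/F(Kᵢ−1)) = 0.
g(0) = ΣzᵢKᵢ − 1 = 0.1738 and g(1) = 1 − Σzᵢ/Kᵢ = -0.5355, so a root lies in (0, 1).
Iterate (Newton) starting at V/F = 0.5:
  V/F = 0.5000: g = -0.14733, g' = -0.6022 → V/F = 0.2554
  V/F = 0.2554: g = -0.00137, g' = -0.6128 → V/F = 0.2531
Converged at V/F = 0.2531.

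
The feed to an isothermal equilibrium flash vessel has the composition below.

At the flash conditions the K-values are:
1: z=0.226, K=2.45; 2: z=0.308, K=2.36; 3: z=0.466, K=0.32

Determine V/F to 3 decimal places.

V/F = 0.452

Newton–Raphson from V/F = 0.46:
  V/F = 0.460: g = -0.0069, g' = -0.843 → V/F = 0.452
Converged at V/F = 0.452.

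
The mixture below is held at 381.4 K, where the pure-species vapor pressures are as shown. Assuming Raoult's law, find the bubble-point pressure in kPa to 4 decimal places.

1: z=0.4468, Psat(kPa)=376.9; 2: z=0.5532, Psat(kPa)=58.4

At the bubble point ψ → 0, so ΣzᵢKᵢ = 1 with Kᵢ = Pᵢˢᵃᵗ/P ⇒ P = ΣzᵢPᵢˢᵃᵗ.
P = 0.4468·376.9 + 0.5532·58.4 = 200.7058 kPa

Pbub = 200.7058 kPa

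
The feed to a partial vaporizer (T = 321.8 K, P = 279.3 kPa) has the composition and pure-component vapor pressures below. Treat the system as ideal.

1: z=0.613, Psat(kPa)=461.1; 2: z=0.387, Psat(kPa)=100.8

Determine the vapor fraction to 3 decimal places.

Raoult's law: Kᵢ = Pᵢˢᵃᵗ/P = Pᵢˢᵃᵗ/279.3.
  K_1 = 461.1/279.3 = 1.65091, K_2 = 100.8/279.3 = 0.36090
Rachford–Rice: g(ψ) = Σ zᵢ(Kᵢ−1)/(1+ψ(Kᵢ−1)) = 0.
Check two-phase: ΣzᵢKᵢ = 1.152 > 1 and Σzᵢ/Kᵢ = 1.444 > 1, so g(0) = 0.152 > 0 and g(1) = -0.444 < 0.
Newton–Raphson from ψ = 0.5:
  ψ = 0.500: g = -0.0624, g' = -0.489 → ψ = 0.372
  ψ = 0.372: g = -0.0034, g' = -0.440 → ψ = 0.365
Converged at ψ = 0.365.

ψ = 0.365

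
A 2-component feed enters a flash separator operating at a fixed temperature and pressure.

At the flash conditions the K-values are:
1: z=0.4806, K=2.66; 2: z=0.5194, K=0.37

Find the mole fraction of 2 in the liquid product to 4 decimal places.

x_2 = 0.7249

Rachford–Rice: g(ψ) = Σ zᵢ(Kᵢ−1)/(1+ψ(Kᵢ−1)) = 0.
g(0) = ΣzᵢKᵢ − 1 = 0.4706 and g(1) = 1 − Σzᵢ/Kᵢ = -0.5845, so a root lies in (0, 1).
Binary case is linear: z₁(K₁−1)(1+ψ(K₂−1)) + z₂(K₂−1)(1+ψ(K₁−1)) = 0
⇒ ψ = [z₁(K₁−1)+z₂(K₂−1)] / [−(K₁−1)(K₂−1)] = 0.47057/1.04580 = 0.4500
Compositions from xᵢ = zᵢ/(1+ψ(Kᵢ−1)), yᵢ = Kᵢxᵢ:
  1: x = 0.2751, y = 0.7318
  2: x = 0.7249, y = 0.2682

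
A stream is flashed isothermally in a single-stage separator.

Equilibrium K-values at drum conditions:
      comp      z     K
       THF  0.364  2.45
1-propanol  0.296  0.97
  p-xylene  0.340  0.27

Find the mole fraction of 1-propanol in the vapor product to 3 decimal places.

Material balance + equilibrium reduce to Σ zᵢ(Kᵢ−1)/(1+ψ(Kᵢ−1)) = 0.
Feasibility: ΣzᵢKᵢ = 1.271, Σzᵢ/Kᵢ = 1.713 — both > 1, two phases present.
Newton–Raphson from ψ = 0.43:
  ψ = 0.430: g = -0.0457, g' = -0.676 → ψ = 0.362
Converged at ψ = 0.362.
Compositions from xᵢ = zᵢ/(1+ψ(Kᵢ−1)), yᵢ = Kᵢxᵢ:
  THF: x = 0.239, y = 0.585
  1-propanol: x = 0.299, y = 0.290
  p-xylene: x = 0.462, y = 0.125

y_1-propanol = 0.290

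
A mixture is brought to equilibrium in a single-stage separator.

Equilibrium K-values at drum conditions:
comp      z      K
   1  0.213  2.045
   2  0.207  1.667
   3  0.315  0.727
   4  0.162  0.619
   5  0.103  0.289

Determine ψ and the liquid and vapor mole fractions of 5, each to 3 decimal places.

Let ψ = V/F and solve Σ zᵢ(Kᵢ−1)/(1+ψ(Kᵢ−1)) = 0.
Feasibility: ΣzᵢKᵢ = 1.140, Σzᵢ/Kᵢ = 1.280 — both > 1, two phases present.
Newton–Raphson from ψ = 0.5:
  ψ = 0.500: g = -0.0397, g' = -0.345 → ψ = 0.385
  ψ = 0.385: g = -0.0006, g' = -0.337 → ψ = 0.383
Converged at ψ = 0.383.
Compositions from xᵢ = zᵢ/(1+ψ(Kᵢ−1)), yᵢ = Kᵢxᵢ:
  1: x = 0.152, y = 0.311
  2: x = 0.165, y = 0.275
  3: x = 0.352, y = 0.256
  4: x = 0.190, y = 0.117
  5: x = 0.142, y = 0.041

ψ = 0.383, x_5 = 0.142, y_5 = 0.041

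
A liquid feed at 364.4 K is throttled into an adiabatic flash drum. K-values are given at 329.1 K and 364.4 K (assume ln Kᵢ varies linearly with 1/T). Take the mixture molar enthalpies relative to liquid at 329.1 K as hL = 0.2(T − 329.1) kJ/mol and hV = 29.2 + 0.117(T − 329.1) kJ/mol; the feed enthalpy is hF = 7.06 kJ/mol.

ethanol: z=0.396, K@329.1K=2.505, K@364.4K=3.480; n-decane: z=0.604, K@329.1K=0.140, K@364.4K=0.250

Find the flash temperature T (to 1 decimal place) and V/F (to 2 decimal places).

Adiabatic flash: solve Rachford–Rice at each trial T, then check hF = ψ·hV(T) + (1−ψ)·hL(T).
  T = 329.1 K: K = (2.505, 0.140), RR gives ψ = 0.059, H_out = 1.727 kJ/mol
  T = 364.4 K: K = (3.480, 0.250), RR gives ψ = 0.284, H_out = 14.533 kJ/mol
  T = 346.8 K: K = (2.979, 0.190), RR gives ψ = 0.184, H_out = 8.633 kJ/mol
  T = 338.0 K: K = (2.739, 0.164), RR gives ψ = 0.126, H_out = 5.376 kJ/mol
  T = 342.4 K: K = (2.858, 0.177), RR gives ψ = 0.156, H_out = 7.039 kJ/mol
  T = 344.6 K: K = (2.918, 0.183), RR gives ψ = 0.170, H_out = 7.844 kJ/mol
Linear interpolation between T = 342.4 (H_out = 7.039) and T = 344.6 (H_out = 7.844) on hF = 7.06 gives T ≈ 342.5 K, at which ψ = 0.16.

T = 342.5 K, V/F = 0.16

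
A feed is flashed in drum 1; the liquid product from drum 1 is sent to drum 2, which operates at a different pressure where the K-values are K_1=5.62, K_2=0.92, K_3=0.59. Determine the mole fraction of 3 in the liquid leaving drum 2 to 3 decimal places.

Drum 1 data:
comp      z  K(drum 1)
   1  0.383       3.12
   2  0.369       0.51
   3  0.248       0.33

Drum 1:
Material balance + equilibrium reduce to Σ zᵢ(Kᵢ−1)/(1+ψ₁(Kᵢ−1)) = 0.
Check two-phase: ΣzᵢKᵢ = 1.465 > 1 and Σzᵢ/Kᵢ = 1.598 > 1, so g(0) = 0.465 > 0 and g(1) = -0.598 < 0.
Newton–Raphson from ψ₁ = 0.68:
  ψ₁ = 0.680: g = -0.2438, g' = -0.864 → ψ₁ = 0.398
  ψ₁ = 0.398: g = -0.0105, g' = -0.850 → ψ₁ = 0.385
Converged at ψ₁ = 0.385.
Drum-1 compositions:
  1: x = 0.211, y = 0.658
  2: x = 0.455, y = 0.232
  3: x = 0.334, y = 0.110
Drum-2 feed = drum-1 liquid: z₂ = (0.2108, 0.4549, 0.3343).
Drum 2:
Rachford–Rice: g(ψ₂) = Σ zᵢ(Kᵢ−1)/(1+ψ₂(Kᵢ−1)) = 0.
Feasibility: ΣzᵢKᵢ = 1.800, Σzᵢ/Kᵢ = 1.099 — both > 1, two phases present.
Newton–Raphson from ψ₂ = 0.54:
  ψ₂ = 0.540: g = 0.0646, g' = -0.464 → ψ₂ = 0.679
  ψ₂ = 0.679: g = 0.0069, g' = -0.374 → ψ₂ = 0.698
Converged at ψ₂ = 0.698.
  1: x = 0.050, y = 0.280
  2: x = 0.482, y = 0.443
  3: x = 0.468, y = 0.276

x_3 (drum 2) = 0.468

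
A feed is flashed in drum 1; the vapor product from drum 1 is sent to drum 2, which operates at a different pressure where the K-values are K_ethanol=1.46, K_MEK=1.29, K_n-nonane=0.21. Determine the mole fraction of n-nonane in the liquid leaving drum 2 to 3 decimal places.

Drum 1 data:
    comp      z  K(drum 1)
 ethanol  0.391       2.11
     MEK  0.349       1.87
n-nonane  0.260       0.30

Drum 1:
Let ψ₁ = V/F and solve Σ zᵢ(Kᵢ−1)/(1+ψ₁(Kᵢ−1)) = 0.
g(0) = ΣzᵢKᵢ − 1 = 0.556 and g(1) = 1 − Σzᵢ/Kᵢ = -0.239, so a root lies in (0, 1).
Newton iteration, ψ₁⁰ = 0.41:
  ψ₁ = 0.410: g = 0.2668, g' = -0.622 → ψ₁ = 0.839
  ψ₁ = 0.839: g = -0.0409, g' = -0.966 → ψ₁ = 0.797
  ψ₁ = 0.797: g = -0.0019, g' = -0.879 → ψ₁ = 0.795
Converged at ψ₁ = 0.795.
Drum-1 compositions:
  ethanol: x = 0.208, y = 0.438
  MEK: x = 0.206, y = 0.386
  n-nonane: x = 0.586, y = 0.176
Drum-2 feed = drum-1 vapor: z₂ = (0.4384, 0.3859, 0.1758).
Drum 2:
Material balance + equilibrium reduce to Σ zᵢ(Kᵢ−1)/(1+ψ₂(Kᵢ−1)) = 0.
Feasibility: ΣzᵢKᵢ = 1.175, Σzᵢ/Kᵢ = 1.436 — both > 1, two phases present.
Newton–Raphson from ψ₂ = 0.5:
  ψ₂ = 0.500: g = 0.0322, g' = -0.386 → ψ₂ = 0.583
  ψ₂ = 0.583: g = -0.0029, g' = -0.459 → ψ₂ = 0.577
Converged at ψ₂ = 0.577.
  ethanol: x = 0.346, y = 0.506
  MEK: x = 0.331, y = 0.426
  n-nonane: x = 0.323, y = 0.068

x_n-nonane (drum 2) = 0.323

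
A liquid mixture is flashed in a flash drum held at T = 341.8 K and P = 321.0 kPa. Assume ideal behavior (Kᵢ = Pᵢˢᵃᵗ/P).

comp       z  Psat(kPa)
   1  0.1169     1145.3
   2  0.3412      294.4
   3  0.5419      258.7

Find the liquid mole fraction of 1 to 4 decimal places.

x_1 = 0.0560

Raoult's law: Kᵢ = Pᵢˢᵃᵗ/P = Pᵢˢᵃᵗ/321.0.
  K_1 = 1145.3/321.0 = 3.567913, K_2 = 294.4/321.0 = 0.917134, K_3 = 258.7/321.0 = 0.805919
Iterate (Newton) starting at β = 0.5:
  β = 0.5000: g = -0.01454, g' = -0.1754 → β = 0.4171
  β = 0.4171: g = 0.00122, g' = -0.2064 → β = 0.4230
  β = 0.4230: g = 0.00001, g' = -0.2038 → β = 0.4231
Converged at β = 0.4231.
Compositions from xᵢ = zᵢ/(1+β(Kᵢ−1)), yᵢ = Kᵢxᵢ:
  1: x = 0.0560, y = 0.1999
  2: x = 0.3536, y = 0.3243
  3: x = 0.5904, y = 0.4758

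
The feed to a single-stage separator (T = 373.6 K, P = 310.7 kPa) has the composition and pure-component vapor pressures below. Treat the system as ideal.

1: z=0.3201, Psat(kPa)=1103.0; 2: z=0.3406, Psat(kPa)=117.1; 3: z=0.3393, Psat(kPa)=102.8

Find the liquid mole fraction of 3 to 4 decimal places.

Raoult's law: Kᵢ = Pᵢˢᵃᵗ/P = Pᵢˢᵃᵗ/310.7.
  K_1 = 1103.0/310.7 = 3.550048, K_2 = 117.1/310.7 = 0.376891, K_3 = 102.8/310.7 = 0.330866
Let ψ = V/F and solve Σ zᵢ(Kᵢ−1)/(1+ψ(Kᵢ−1)) = 0.
Check two-phase: ΣzᵢKᵢ = 1.3770 > 1 and Σzᵢ/Kᵢ = 2.0194 > 1, so g(0) = 0.3770 > 0 and g(1) = -1.0194 < 0.
Iterate (Newton) starting at ψ = 0.5:
  ψ = 0.5000: g = -0.29067, g' = -1.0243 → ψ = 0.2162
  ψ = 0.2162: g = 0.01544, g' = -1.2492 → ψ = 0.2286
  ψ = 0.2286: g = 0.00017, g' = -1.2223 → ψ = 0.2287
Converged at ψ = 0.2287.
Compositions from xᵢ = zᵢ/(1+ψ(Kᵢ−1)), yᵢ = Kᵢxᵢ:
  1: x = 0.2022, y = 0.7177
  2: x = 0.3972, y = 0.1497
  3: x = 0.4006, y = 0.1325

x_3 = 0.4006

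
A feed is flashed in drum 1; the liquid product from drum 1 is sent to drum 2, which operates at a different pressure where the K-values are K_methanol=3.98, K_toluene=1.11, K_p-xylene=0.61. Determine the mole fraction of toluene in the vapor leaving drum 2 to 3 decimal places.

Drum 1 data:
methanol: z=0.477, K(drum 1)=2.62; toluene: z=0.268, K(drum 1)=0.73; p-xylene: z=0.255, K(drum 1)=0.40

Drum 1:
Let ψ₁ = V/F and solve Σ zᵢ(Kᵢ−1)/(1+ψ₁(Kᵢ−1)) = 0.
Check two-phase: ΣzᵢKᵢ = 1.547 > 1 and Σzᵢ/Kᵢ = 1.187 > 1, so g(0) = 0.547 > 0 and g(1) = -0.187 < 0.
Newton iteration, ψ₁⁰ = 0.5:
  ψ₁ = 0.500: g = 0.1247, g' = -0.596 → ψ₁ = 0.709
  ψ₁ = 0.709: g = 0.0037, g' = -0.579 → ψ₁ = 0.716
Converged at ψ₁ = 0.716.
Drum-1 compositions:
  methanol: x = 0.221, y = 0.579
  toluene: x = 0.332, y = 0.243
  p-xylene: x = 0.447, y = 0.179
Drum-2 feed = drum-1 liquid: z₂ = (0.2209, 0.3322, 0.4469).
Drum 2:
Let ψ₂ = V/F and solve Σ zᵢ(Kᵢ−1)/(1+ψ₂(Kᵢ−1)) = 0.
Check two-phase: ΣzᵢKᵢ = 1.520 > 1 and Σzᵢ/Kᵢ = 1.087 > 1, so g(0) = 0.520 > 0 and g(1) = -0.087 < 0.
Iterate (Newton) starting at ψ₂ = 0.5:
  ψ₂ = 0.500: g = 0.0825, g' = -0.425 → ψ₂ = 0.694
  ψ₂ = 0.694: g = 0.0095, g' = -0.340 → ψ₂ = 0.722
Converged at ψ₂ = 0.722.
  methanol: x = 0.070, y = 0.279
  toluene: x = 0.308, y = 0.342
  p-xylene: x = 0.622, y = 0.380

y_toluene (drum 2) = 0.342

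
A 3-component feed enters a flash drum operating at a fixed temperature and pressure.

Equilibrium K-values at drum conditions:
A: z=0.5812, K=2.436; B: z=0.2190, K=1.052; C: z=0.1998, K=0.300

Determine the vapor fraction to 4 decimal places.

ψ = 0.8968

Newton iteration, ψ⁰ = 0.5:
  ψ = 0.5000: g = 0.28173, g' = -0.6383 → ψ = 0.9413
  ψ = 0.9413: g = -0.04434, g' = -1.0589 → ψ = 0.8995
  ψ = 0.8995: g = -0.00255, g' = -0.9425 → ψ = 0.8968
Converged at ψ = 0.8968.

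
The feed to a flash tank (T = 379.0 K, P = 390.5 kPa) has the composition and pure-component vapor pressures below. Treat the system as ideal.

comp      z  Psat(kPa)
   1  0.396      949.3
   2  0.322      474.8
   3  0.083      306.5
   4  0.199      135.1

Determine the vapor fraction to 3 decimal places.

Raoult's law: Kᵢ = Pᵢˢᵃᵗ/P = Pᵢˢᵃᵗ/390.5.
  K_1 = 949.3/390.5 = 2.43099, K_2 = 474.8/390.5 = 1.21588, K_3 = 306.5/390.5 = 0.78489, K_4 = 135.1/390.5 = 0.34597
Material balance + equilibrium reduce to Σ zᵢ(Kᵢ−1)/(1+ψ(Kᵢ−1)) = 0.
g(0) = ΣzᵢKᵢ − 1 = 0.488 and g(1) = 1 − Σzᵢ/Kᵢ = -0.109, so a root lies in (0, 1).
Newton iteration, ψ⁰ = 0.33:
  ψ = 0.330: g = 0.2646, g' = -0.530 → ψ = 0.829
  ψ = 0.829: g = 0.0120, g' = -0.592 → ψ = 0.849
Converged at ψ = 0.849.

ψ = 0.849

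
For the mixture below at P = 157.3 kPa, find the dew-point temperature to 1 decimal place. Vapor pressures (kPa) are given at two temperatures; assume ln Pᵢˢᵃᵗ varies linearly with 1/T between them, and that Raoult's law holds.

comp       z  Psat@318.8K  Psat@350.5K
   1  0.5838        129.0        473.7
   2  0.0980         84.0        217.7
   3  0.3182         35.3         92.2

Dew-point temperature: Σzᵢ·P/Pᵢˢᵃᵗ(T) = 1. Interpolate ln Pᵢˢᵃᵗ = aᵢ + bᵢ/T.
  T = 318.8 K: ΣzᵢP/Pᵢˢᵃᵗ = 2.3133
  T = 350.5 K: ΣzᵢP/Pᵢˢᵃᵗ = 0.8075
  T = 334.6 K: ΣzᵢP/Pᵢˢᵃᵗ = 1.3315
  T = 342.6 K: ΣzᵢP/Pᵢˢᵃᵗ = 1.0287
  T = 346.6 K: ΣzᵢP/Pᵢˢᵃᵗ = 0.9086
  T = 344.6 K: ΣzᵢP/Pᵢˢᵃᵗ = 0.9664
Interpolating between 342.6 K and 344.6 K gives T ≈ 343.5 K.

T = 343.5 K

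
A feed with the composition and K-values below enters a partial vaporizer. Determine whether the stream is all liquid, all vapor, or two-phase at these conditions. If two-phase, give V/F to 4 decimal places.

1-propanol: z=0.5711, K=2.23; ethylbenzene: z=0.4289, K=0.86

all vapor

ΣzᵢKᵢ = 1.6424; Σzᵢ/Kᵢ = 0.7548.
Since Σzᵢ/Kᵢ < 1 the mixture is above its dew point — single vapor phase.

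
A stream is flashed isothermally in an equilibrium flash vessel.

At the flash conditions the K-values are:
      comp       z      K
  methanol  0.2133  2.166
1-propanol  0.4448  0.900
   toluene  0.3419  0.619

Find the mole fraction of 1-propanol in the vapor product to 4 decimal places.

y_1-propanol = 0.4111

Rachford–Rice: g(V/F) = Σ zᵢ(Kᵢ−1)/(1+V/F(Kᵢ−1)) = 0.
Feasibility: ΣzᵢKᵢ = 1.0740, Σzᵢ/Kᵢ = 1.1450 — both > 1, two phases present.
Newton iteration, V/F⁰ = 0.5:
  V/F = 0.5000: g = -0.05063, g' = -0.1964 → V/F = 0.2422
  V/F = 0.2422: g = 0.00485, g' = -0.2412 → V/F = 0.2623
  V/F = 0.2623: g = 0.00005, g' = -0.2360 → V/F = 0.2625
Converged at V/F = 0.2625.
Compositions from xᵢ = zᵢ/(1+V/F(Kᵢ−1)), yᵢ = Kᵢxᵢ:
  methanol: x = 0.1633, y = 0.3537
  1-propanol: x = 0.4568, y = 0.4111
  toluene: x = 0.3799, y = 0.2352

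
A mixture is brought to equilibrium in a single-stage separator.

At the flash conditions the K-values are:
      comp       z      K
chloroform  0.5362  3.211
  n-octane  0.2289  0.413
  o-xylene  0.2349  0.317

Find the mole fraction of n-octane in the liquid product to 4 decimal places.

x_n-octane = 0.3634

Newton–Raphson from V/F = 0.37:
  V/F = 0.3700: g = 0.26575, g' = -1.1179 → V/F = 0.6077
  V/F = 0.6077: g = 0.02269, g' = -0.9881 → V/F = 0.6307
  V/F = 0.6307: g = -0.00006, g' = -0.9942 → V/F = 0.6306
Converged at V/F = 0.6306.
Compositions from xᵢ = zᵢ/(1+V/F(Kᵢ−1)), yᵢ = Kᵢxᵢ:
  chloroform: x = 0.2239, y = 0.7191
  n-octane: x = 0.3634, y = 0.1501
  o-xylene: x = 0.4126, y = 0.1308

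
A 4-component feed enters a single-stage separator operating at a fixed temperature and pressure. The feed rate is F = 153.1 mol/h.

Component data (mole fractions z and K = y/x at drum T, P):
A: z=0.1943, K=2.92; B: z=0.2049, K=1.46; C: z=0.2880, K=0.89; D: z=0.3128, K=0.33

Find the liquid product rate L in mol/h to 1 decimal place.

L = 100.2 mol/h

Rachford–Rice: g(V/F) = Σ zᵢ(Kᵢ−1)/(1+V/F(Kᵢ−1)) = 0.
g(0) = ΣzᵢKᵢ − 1 = 0.2261 and g(1) = 1 − Σzᵢ/Kᵢ = -0.4784, so a root lies in (0, 1).
Newton iteration, V/F⁰ = 0.5:
  V/F = 0.5000: g = -0.08171, g' = -0.5365 → V/F = 0.3477
  V/F = 0.3477: g = -0.00120, g' = -0.5322 → V/F = 0.3454
Converged at V/F = 0.3454.
Then V = V/F·F = 0.3454·153.1 = 52.9 mol/h and L = F − V = 100.2 mol/h.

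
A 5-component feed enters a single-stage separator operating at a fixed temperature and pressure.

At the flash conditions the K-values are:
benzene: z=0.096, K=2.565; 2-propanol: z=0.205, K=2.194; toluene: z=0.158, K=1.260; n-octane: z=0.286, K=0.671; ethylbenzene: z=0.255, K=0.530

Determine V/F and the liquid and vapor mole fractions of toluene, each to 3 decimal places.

V/F = 0.514, x_toluene = 0.139, y_toluene = 0.176

Rachford–Rice: g(V/F) = Σ zᵢ(Kᵢ−1)/(1+V/F(Kᵢ−1)) = 0.
g(0) = ΣzᵢKᵢ − 1 = 0.222 and g(1) = 1 − Σzᵢ/Kᵢ = -0.164, so a root lies in (0, 1).
Iterate (Newton) starting at V/F = 0.46:
  V/F = 0.460: g = 0.0183, g' = -0.344 → V/F = 0.513
  V/F = 0.513: g = 0.0002, g' = -0.336 → V/F = 0.514
Converged at V/F = 0.514.
Compositions from xᵢ = zᵢ/(1+V/F(Kᵢ−1)), yᵢ = Kᵢxᵢ:
  benzene: x = 0.053, y = 0.136
  2-propanol: x = 0.127, y = 0.279
  toluene: x = 0.139, y = 0.176
  n-octane: x = 0.344, y = 0.231
  ethylbenzene: x = 0.336, y = 0.178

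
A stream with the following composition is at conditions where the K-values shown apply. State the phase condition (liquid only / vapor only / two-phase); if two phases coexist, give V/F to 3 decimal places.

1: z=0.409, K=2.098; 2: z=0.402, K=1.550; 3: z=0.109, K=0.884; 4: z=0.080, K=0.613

vapor only

ΣzᵢKᵢ = 1.627; Σzᵢ/Kᵢ = 0.708.
Since Σzᵢ/Kᵢ < 1 the mixture is above its dew point — single vapor phase.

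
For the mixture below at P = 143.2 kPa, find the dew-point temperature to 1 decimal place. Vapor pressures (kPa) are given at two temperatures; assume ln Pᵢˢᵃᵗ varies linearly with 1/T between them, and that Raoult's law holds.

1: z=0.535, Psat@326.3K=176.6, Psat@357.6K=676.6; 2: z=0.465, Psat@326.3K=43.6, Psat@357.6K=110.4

Dew-point temperature: Σzᵢ·P/Pᵢˢᵃᵗ(T) = 1. Interpolate ln Pᵢˢᵃᵗ = aᵢ + bᵢ/T.
  T = 326.3 K: ΣzᵢP/Pᵢˢᵃᵗ = 1.9611
  T = 357.6 K: ΣzᵢP/Pᵢˢᵃᵗ = 0.7164
  T = 342.0 K: ΣzᵢP/Pᵢˢᵃᵗ = 1.1527
  T = 349.8 K: ΣzᵢP/Pᵢˢᵃᵗ = 0.9033
  T = 345.9 K: ΣzᵢP/Pᵢˢᵃᵗ = 1.0188
  T = 347.9 K: ΣzᵢP/Pᵢˢᵃᵗ = 0.9575
Interpolating between 345.9 K and 347.9 K gives T ≈ 346.5 K.

T = 346.5 K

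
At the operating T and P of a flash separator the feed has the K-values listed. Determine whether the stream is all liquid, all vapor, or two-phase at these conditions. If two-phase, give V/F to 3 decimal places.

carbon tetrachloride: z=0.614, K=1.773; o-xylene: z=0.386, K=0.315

ΣzᵢKᵢ = 1.210; Σzᵢ/Kᵢ = 1.572.
Both exceed 1, so a two-phase solution exists.
Rachford–Rice: g(ψ) = Σ zᵢ(Kᵢ−1)/(1+ψ(Kᵢ−1)) = 0.
Newton iteration, ψ⁰ = 0.38:
  ψ = 0.380: g = 0.0094, g' = -0.550 → ψ = 0.397
Converged at ψ = 0.397.

two-phase, V/F = 0.397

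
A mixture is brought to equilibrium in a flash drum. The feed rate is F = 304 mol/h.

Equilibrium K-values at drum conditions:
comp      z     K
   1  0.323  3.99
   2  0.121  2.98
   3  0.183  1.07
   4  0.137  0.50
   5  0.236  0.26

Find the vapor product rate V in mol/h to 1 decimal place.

Material balance + equilibrium reduce to Σ zᵢ(Kᵢ−1)/(1+ψ(Kᵢ−1)) = 0.
Check two-phase: ΣzᵢKᵢ = 1.975 > 1 and Σzᵢ/Kᵢ = 1.474 > 1, so g(0) = 0.975 > 0 and g(1) = -0.474 < 0.
Newton iteration, ψ⁰ = 0.5:
  ψ = 0.500: g = 0.1513, g' = -0.971 → ψ = 0.656
  ψ = 0.656: g = 0.0014, g' = -0.984 → ψ = 0.657
Converged at ψ = 0.657.
Then V = ψ·F = 0.6573·304 = 199.8 mol/h and L = F − V = 104.2 mol/h.

V = 199.8 mol/h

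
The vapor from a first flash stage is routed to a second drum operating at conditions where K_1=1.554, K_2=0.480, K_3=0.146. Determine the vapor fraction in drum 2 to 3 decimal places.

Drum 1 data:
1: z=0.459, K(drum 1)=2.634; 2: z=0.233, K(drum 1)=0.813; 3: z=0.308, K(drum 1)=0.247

V/F (drum 2) = 0.424

Drum 1:
Material balance + equilibrium reduce to Σ zᵢ(Kᵢ−1)/(1+ψ₁(Kᵢ−1)) = 0.
Feasibility: ΣzᵢKᵢ = 1.475, Σzᵢ/Kᵢ = 1.708 — both > 1, two phases present.
Iterate (Newton) starting at ψ₁ = 0.5:
  ψ₁ = 0.500: g = -0.0073, g' = -0.830 → ψ₁ = 0.491
Converged at ψ₁ = 0.491.
Drum-1 compositions:
  1: x = 0.255, y = 0.671
  2: x = 0.257, y = 0.209
  3: x = 0.489, y = 0.121
Drum-2 feed = drum-1 vapor: z₂ = (0.6707, 0.2086, 0.1207).
Drum 2:
Material balance + equilibrium reduce to Σ zᵢ(Kᵢ−1)/(1+ψ₂(Kᵢ−1)) = 0.
Check two-phase: ΣzᵢKᵢ = 1.160 > 1 and Σzᵢ/Kᵢ = 1.693 > 1, so g(0) = 0.160 > 0 and g(1) = -0.693 < 0.
Iterate (Newton) starting at ψ₂ = 0.5:
  ψ₂ = 0.500: g = -0.0356, g' = -0.497 → ψ₂ = 0.429
  ψ₂ = 0.429: g = -0.0019, g' = -0.447 → ψ₂ = 0.424
Converged at ψ₂ = 0.424.
  1: x = 0.543, y = 0.844
  2: x = 0.268, y = 0.128
  3: x = 0.189, y = 0.028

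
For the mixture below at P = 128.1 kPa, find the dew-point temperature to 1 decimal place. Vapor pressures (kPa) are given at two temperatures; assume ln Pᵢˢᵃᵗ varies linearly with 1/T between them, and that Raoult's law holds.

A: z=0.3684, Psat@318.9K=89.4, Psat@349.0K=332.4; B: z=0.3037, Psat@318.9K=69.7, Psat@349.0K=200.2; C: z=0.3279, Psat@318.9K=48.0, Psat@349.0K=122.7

Dew-point temperature: Σzᵢ·P/Pᵢˢᵃᵗ(T) = 1. Interpolate ln Pᵢˢᵃᵗ = aᵢ + bᵢ/T.
  T = 318.9 K: ΣzᵢP/Pᵢˢᵃᵗ = 1.9611
  T = 349.0 K: ΣzᵢP/Pᵢˢᵃᵗ = 0.6786
  T = 333.9 K: ΣzᵢP/Pᵢˢᵃᵗ = 1.1252
  T = 341.4 K: ΣzᵢP/Pᵢˢᵃᵗ = 0.8699
  T = 337.6 K: ΣzᵢP/Pᵢˢᵃᵗ = 0.9895
  T = 335.8 K: ΣzᵢP/Pᵢˢᵃᵗ = 1.0529
Interpolating between 335.8 K and 337.6 K gives T ≈ 337.3 K.

T = 337.3 K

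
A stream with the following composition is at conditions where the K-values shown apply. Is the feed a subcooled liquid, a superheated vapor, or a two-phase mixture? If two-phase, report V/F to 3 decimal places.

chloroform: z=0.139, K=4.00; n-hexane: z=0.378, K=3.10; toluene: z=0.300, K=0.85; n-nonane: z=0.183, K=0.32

two-phase, V/F = 0.917

ΣzᵢKᵢ = 2.041; Σzᵢ/Kᵢ = 1.082.
Both exceed 1, so a two-phase solution exists.
Let ψ = V/F and solve Σ zᵢ(Kᵢ−1)/(1+ψ(Kᵢ−1)) = 0.
Iterate (Newton) starting at ψ = 0.5:
  ψ = 0.500: g = 0.3168, g' = -0.799 → ψ = 0.897
  ψ = 0.897: g = 0.0176, g' = -0.857 → ψ = 0.917
Converged at ψ = 0.917.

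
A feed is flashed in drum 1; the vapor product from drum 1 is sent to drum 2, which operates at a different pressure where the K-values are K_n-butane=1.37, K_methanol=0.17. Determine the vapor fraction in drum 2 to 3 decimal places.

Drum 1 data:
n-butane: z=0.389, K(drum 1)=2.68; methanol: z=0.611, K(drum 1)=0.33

V/F (drum 2) = 0.283

Drum 1:
Let ψ₁ = V/F and solve Σ zᵢ(Kᵢ−1)/(1+ψ₁(Kᵢ−1)) = 0.
Feasibility: ΣzᵢKᵢ = 1.244, Σzᵢ/Kᵢ = 1.997 — both > 1, two phases present.
Newton iteration, ψ₁⁰ = 0.5:
  ψ₁ = 0.500: g = -0.2604, g' = -0.945 → ψ₁ = 0.224
  ψ₁ = 0.224: g = -0.0071, g' = -0.959 → ψ₁ = 0.217
Converged at ψ₁ = 0.217.
Drum-1 compositions:
  n-butane: x = 0.285, y = 0.764
  methanol: x = 0.715, y = 0.236
Drum-2 feed = drum-1 vapor: z₂ = (0.7641, 0.2359).
Drum 2:
Rachford–Rice: g(ψ₂) = Σ zᵢ(Kᵢ−1)/(1+ψ₂(Kᵢ−1)) = 0.
g(0) = ΣzᵢKᵢ − 1 = 0.087 and g(1) = 1 − Σzᵢ/Kᵢ = -0.945, so a root lies in (0, 1).
Newton iteration, ψ₂⁰ = 0.5:
  ψ₂ = 0.500: g = -0.0961, g' = -0.549 → ψ₂ = 0.325
  ψ₂ = 0.325: g = -0.0158, g' = -0.388 → ψ₂ = 0.284
  ψ₂ = 0.284: g = -0.0005, g' = -0.364 → ψ₂ = 0.283
Converged at ψ₂ = 0.283.
  n-butane: x = 0.692, y = 0.948
  methanol: x = 0.308, y = 0.052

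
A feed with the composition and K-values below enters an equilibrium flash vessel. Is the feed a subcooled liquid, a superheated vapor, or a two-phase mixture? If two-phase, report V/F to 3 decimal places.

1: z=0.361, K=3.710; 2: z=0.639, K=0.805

superheated vapor

ΣzᵢKᵢ = 1.854; Σzᵢ/Kᵢ = 0.891.
Since Σzᵢ/Kᵢ < 1 the mixture is above its dew point — single vapor phase.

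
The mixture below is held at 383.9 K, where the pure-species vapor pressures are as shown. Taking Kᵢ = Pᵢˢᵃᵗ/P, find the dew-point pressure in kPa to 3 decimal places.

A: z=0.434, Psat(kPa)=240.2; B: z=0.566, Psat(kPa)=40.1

Pdew = 62.808 kPa

At the dew point ψ → 1, so Σzᵢ/Kᵢ = 1 with Kᵢ = Pᵢˢᵃᵗ/P ⇒ 1/P = Σzᵢ/Pᵢˢᵃᵗ.
1/P = 0.434/240.2 + 0.566/40.1 = 0.015922 ⇒ P = 62.808 kPa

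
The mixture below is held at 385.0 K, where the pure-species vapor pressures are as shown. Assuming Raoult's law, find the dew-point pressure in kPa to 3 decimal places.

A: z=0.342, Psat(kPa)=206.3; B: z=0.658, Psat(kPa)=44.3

At the dew point ψ → 1, so Σzᵢ/Kᵢ = 1 with Kᵢ = Pᵢˢᵃᵗ/P ⇒ 1/P = Σzᵢ/Pᵢˢᵃᵗ.
1/P = 0.342/206.3 + 0.658/44.3 = 0.016511 ⇒ P = 60.565 kPa

Pdew = 60.565 kPa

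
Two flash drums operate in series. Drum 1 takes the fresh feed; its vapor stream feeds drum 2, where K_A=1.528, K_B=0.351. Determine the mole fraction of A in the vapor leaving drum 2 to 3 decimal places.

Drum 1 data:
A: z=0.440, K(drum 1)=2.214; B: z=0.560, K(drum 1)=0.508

Drum 1:
Binary case is linear: z₁(K₁−1)(1+ψ₁(K₂−1)) + z₂(K₂−1)(1+ψ₁(K₁−1)) = 0
⇒ ψ₁ = [z₁(K₁−1)+z₂(K₂−1)] / [−(K₁−1)(K₂−1)] = 0.2586/0.5973 = 0.433
Drum-1 compositions:
  A: x = 0.288, y = 0.639
  B: x = 0.712, y = 0.361
Drum-2 feed = drum-1 vapor: z₂ = (0.6385, 0.3615).
Drum 2:
Let ψ₂ = V/F and solve Σ zᵢ(Kᵢ−1)/(1+ψ₂(Kᵢ−1)) = 0.
Feasibility: ΣzᵢKᵢ = 1.103, Σzᵢ/Kᵢ = 1.448 — both > 1, two phases present.
Newton iteration, ψ₂⁰ = 0.55:
  ψ₂ = 0.550: g = -0.1036, g' = -0.475 → ψ₂ = 0.332
  ψ₂ = 0.332: g = -0.0122, g' = -0.376 → ψ₂ = 0.300
  ψ₂ = 0.300: g = -0.0001, g' = -0.367 → ψ₂ = 0.299
Converged at ψ₂ = 0.299.
  A: x = 0.551, y = 0.843
  B: x = 0.449, y = 0.157

y_A (drum 2) = 0.843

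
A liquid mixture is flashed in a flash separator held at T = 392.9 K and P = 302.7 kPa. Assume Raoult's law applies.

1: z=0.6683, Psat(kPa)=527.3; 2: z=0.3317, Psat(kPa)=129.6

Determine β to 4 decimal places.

Raoult's law: Kᵢ = Pᵢˢᵃᵗ/P = Pᵢˢᵃᵗ/302.7.
  K_1 = 527.3/302.7 = 1.741989, K_2 = 129.6/302.7 = 0.428147
Let β = V/F and solve Σ zᵢ(Kᵢ−1)/(1+β(Kᵢ−1)) = 0.
Check two-phase: ΣzᵢKᵢ = 1.3062 > 1 and Σzᵢ/Kᵢ = 1.1584 > 1, so g(0) = 0.3062 > 0 and g(1) = -0.1584 < 0.
Binary case is linear: z₁(K₁−1)(1+β(K₂−1)) + z₂(K₂−1)(1+β(K₁−1)) = 0
⇒ β = [z₁(K₁−1)+z₂(K₂−1)] / [−(K₁−1)(K₂−1)] = 0.30619/0.42431 = 0.7216

β = 0.7216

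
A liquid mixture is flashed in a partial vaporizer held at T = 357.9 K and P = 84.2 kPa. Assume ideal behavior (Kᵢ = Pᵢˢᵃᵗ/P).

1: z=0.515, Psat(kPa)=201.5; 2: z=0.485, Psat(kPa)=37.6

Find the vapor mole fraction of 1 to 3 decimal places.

y_1 = 0.680

Raoult's law: Kᵢ = Pᵢˢᵃᵗ/P = Pᵢˢᵃᵗ/84.2.
  K_1 = 201.5/84.2 = 2.39311, K_2 = 37.6/84.2 = 0.44656
Rachford–Rice: g(ψ) = Σ zᵢ(Kᵢ−1)/(1+ψ(Kᵢ−1)) = 0.
Feasibility: ΣzᵢKᵢ = 1.449, Σzᵢ/Kᵢ = 1.301 — both > 1, two phases present.
Binary case is linear: z₁(K₁−1)(1+ψ(K₂−1)) + z₂(K₂−1)(1+ψ(K₁−1)) = 0
⇒ ψ = [z₁(K₁−1)+z₂(K₂−1)] / [−(K₁−1)(K₂−1)] = 0.4490/0.7710 = 0.582
Compositions from xᵢ = zᵢ/(1+ψ(Kᵢ−1)), yᵢ = Kᵢxᵢ:
  1: x = 0.284, y = 0.680
  2: x = 0.716, y = 0.320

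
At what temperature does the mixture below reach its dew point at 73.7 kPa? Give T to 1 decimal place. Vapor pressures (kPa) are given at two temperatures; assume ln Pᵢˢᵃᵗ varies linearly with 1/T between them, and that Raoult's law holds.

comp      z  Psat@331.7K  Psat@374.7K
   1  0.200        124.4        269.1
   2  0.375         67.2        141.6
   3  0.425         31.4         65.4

Dew-point temperature: Σzᵢ·P/Pᵢˢᵃᵗ(T) = 1. Interpolate ln Pᵢˢᵃᵗ = aᵢ + bᵢ/T.
  T = 331.7 K: ΣzᵢP/Pᵢˢᵃᵗ = 1.5273
  T = 374.7 K: ΣzᵢP/Pᵢˢᵃᵗ = 0.7289
  T = 353.2 K: ΣzᵢP/Pᵢˢᵃᵗ = 1.0316
  T = 363.9 K: ΣzᵢP/Pᵢˢᵃᵗ = 0.8634
  T = 358.5 K: ΣzᵢP/Pᵢˢᵃᵗ = 0.9433
  T = 355.9 K: ΣzᵢP/Pᵢˢᵃᵗ = 0.9853
Interpolating between 353.2 K and 355.9 K gives T ≈ 355.0 K.

T = 355.0 K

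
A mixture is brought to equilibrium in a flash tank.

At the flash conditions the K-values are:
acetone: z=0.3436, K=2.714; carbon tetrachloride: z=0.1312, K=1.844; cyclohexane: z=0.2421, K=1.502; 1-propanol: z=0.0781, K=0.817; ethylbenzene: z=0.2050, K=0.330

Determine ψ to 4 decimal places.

ψ = 0.9185

Material balance + equilibrium reduce to Σ zᵢ(Kᵢ−1)/(1+ψ(Kᵢ−1)) = 0.
g(0) = ΣzᵢKᵢ − 1 = 0.6696 and g(1) = 1 − Σzᵢ/Kᵢ = -0.0757, so a root lies in (0, 1).
Iterate (Newton) starting at ψ = 0.5:
  ψ = 0.5000: g = 0.26989, g' = -0.5892 → ψ = 0.9581
  ψ = 0.9581: g = -0.03470, g' = -0.9225 → ψ = 0.9205
  ψ = 0.9205: g = -0.00161, g' = -0.8402 → ψ = 0.9185
Converged at ψ = 0.9185.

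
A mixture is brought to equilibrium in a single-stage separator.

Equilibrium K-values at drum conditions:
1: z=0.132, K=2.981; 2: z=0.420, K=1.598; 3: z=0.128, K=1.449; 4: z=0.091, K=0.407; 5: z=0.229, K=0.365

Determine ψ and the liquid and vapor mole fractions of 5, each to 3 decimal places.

Let ψ = V/F and solve Σ zᵢ(Kᵢ−1)/(1+ψ(Kᵢ−1)) = 0.
Feasibility: ΣzᵢKᵢ = 1.371, Σzᵢ/Kᵢ = 1.246 — both > 1, two phases present.
Iterate (Newton) starting at ψ = 0.43:
  ψ = 0.430: g = 0.1167, g' = -0.497 → ψ = 0.665
  ψ = 0.665: g = -0.0040, g' = -0.553 → ψ = 0.658
Converged at ψ = 0.658.
Compositions from xᵢ = zᵢ/(1+ψ(Kᵢ−1)), yᵢ = Kᵢxᵢ:
  1: x = 0.057, y = 0.171
  2: x = 0.301, y = 0.482
  3: x = 0.099, y = 0.143
  4: x = 0.149, y = 0.061
  5: x = 0.393, y = 0.144

ψ = 0.658, x_5 = 0.393, y_5 = 0.144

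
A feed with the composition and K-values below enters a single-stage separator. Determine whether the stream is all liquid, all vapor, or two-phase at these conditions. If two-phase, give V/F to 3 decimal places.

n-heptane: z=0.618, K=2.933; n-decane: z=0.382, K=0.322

two-phase, V/F = 0.714

ΣzᵢKᵢ = 1.936; Σzᵢ/Kᵢ = 1.397.
Both exceed 1, so a two-phase solution exists.
Let ψ = V/F and solve Σ zᵢ(Kᵢ−1)/(1+ψ(Kᵢ−1)) = 0.
Binary case is linear: z₁(K₁−1)(1+ψ(K₂−1)) + z₂(K₂−1)(1+ψ(K₁−1)) = 0
⇒ ψ = [z₁(K₁−1)+z₂(K₂−1)] / [−(K₁−1)(K₂−1)] = 0.9356/1.3106 = 0.714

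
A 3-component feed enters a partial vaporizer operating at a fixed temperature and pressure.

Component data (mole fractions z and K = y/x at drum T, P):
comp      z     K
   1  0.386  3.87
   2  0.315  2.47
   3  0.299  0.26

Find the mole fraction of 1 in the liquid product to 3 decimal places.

Rachford–Rice: g(β) = Σ zᵢ(Kᵢ−1)/(1+β(Kᵢ−1)) = 0.
g(0) = ΣzᵢKᵢ − 1 = 1.350 and g(1) = 1 − Σzᵢ/Kᵢ = -0.377, so a root lies in (0, 1).
Iterate (Newton) starting at β = 0.54:
  β = 0.540: g = 0.3241, g' = -1.155 → β = 0.821
  β = 0.821: g = -0.0234, g' = -1.484 → β = 0.805
Converged at β = 0.805.
Compositions from xᵢ = zᵢ/(1+β(Kᵢ−1)), yᵢ = Kᵢxᵢ:
  1: x = 0.117, y = 0.451
  2: x = 0.144, y = 0.356
  3: x = 0.739, y = 0.192

x_1 = 0.117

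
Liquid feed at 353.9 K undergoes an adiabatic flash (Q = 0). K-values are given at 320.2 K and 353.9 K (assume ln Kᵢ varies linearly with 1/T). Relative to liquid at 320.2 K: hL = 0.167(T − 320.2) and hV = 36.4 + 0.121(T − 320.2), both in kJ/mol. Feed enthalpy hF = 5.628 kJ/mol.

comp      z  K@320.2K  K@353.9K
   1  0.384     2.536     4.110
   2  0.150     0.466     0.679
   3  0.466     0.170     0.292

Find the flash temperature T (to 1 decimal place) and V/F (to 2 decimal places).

T = 323.2 K, V/F = 0.14

Adiabatic flash: solve Rachford–Rice at each trial T, then check hF = ψ·hV(T) + (1−ψ)·hL(T).
  T = 320.2 K: K = (2.536, 0.466, 0.170), RR gives ψ = 0.104, H_out = 3.800 kJ/mol
  T = 353.9 K: K = (4.110, 0.679, 0.292), RR gives ψ = 0.414, H_out = 20.050 kJ/mol
  T = 337.0 K: K = (3.265, 0.568, 0.226), RR gives ψ = 0.278, H_out = 12.715 kJ/mol
  T = 328.6 K: K = (2.887, 0.516, 0.197), RR gives ψ = 0.200, H_out = 8.591 kJ/mol
  T = 324.4 K: K = (2.708, 0.490, 0.183), RR gives ψ = 0.155, H_out = 6.303 kJ/mol
  T = 322.3 K: K = (2.621, 0.478, 0.176), RR gives ψ = 0.130, H_out = 5.083 kJ/mol
Linear interpolation between T = 322.3 (H_out = 5.083) and T = 324.4 (H_out = 6.303) on hF = 5.628 gives T ≈ 323.2 K, at which ψ = 0.14.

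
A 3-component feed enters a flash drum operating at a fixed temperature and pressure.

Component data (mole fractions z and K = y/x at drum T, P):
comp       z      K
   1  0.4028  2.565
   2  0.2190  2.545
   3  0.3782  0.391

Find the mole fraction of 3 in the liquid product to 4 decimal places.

x_3 = 0.7190

Rachford–Rice: g(β) = Σ zᵢ(Kᵢ−1)/(1+β(Kᵢ−1)) = 0.
g(0) = ΣzᵢKᵢ − 1 = 0.7384 and g(1) = 1 − Σzᵢ/Kᵢ = -0.2104, so a root lies in (0, 1).
Newton–Raphson from β = 0.5:
  β = 0.5000: g = 0.21338, g' = -0.7669 → β = 0.7782
  β = 0.7782: g = 0.00001, g' = -0.8152 → β = 0.7783
Converged at β = 0.7783.
Compositions from xᵢ = zᵢ/(1+β(Kᵢ−1)), yᵢ = Kᵢxᵢ:
  1: x = 0.1816, y = 0.4658
  2: x = 0.0994, y = 0.2531
  3: x = 0.7190, y = 0.2811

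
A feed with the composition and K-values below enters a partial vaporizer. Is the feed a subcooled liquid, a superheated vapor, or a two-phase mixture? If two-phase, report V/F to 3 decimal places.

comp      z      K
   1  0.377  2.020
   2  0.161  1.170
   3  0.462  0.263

two-phase, V/F = 0.113

ΣzᵢKᵢ = 1.071; Σzᵢ/Kᵢ = 2.081.
Both exceed 1, so a two-phase solution exists.
Rachford–Rice: g(ψ) = Σ zᵢ(Kᵢ−1)/(1+ψ(Kᵢ−1)) = 0.
Iterate (Newton) starting at ψ = 0.5:
  ψ = 0.500: g = -0.2593, g' = -0.805 → ψ = 0.178
  ψ = 0.178: g = -0.0399, g' = -0.618 → ψ = 0.113
Converged at ψ = 0.113.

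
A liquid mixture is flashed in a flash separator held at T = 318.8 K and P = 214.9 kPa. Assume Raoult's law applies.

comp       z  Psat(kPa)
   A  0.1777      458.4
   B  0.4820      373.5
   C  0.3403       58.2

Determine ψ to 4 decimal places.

ψ = 0.4968

Raoult's law: Kᵢ = Pᵢˢᵃᵗ/P = Pᵢˢᵃᵗ/214.9.
  K_A = 458.4/214.9 = 2.133085, K_B = 373.5/214.9 = 1.738018, K_C = 58.2/214.9 = 0.270824
Newton iteration, ψ⁰ = 0.54:
  ψ = 0.5400: g = -0.03003, g' = -0.7143 → ψ = 0.4980
  ψ = 0.4980: g = -0.00076, g' = -0.6797 → ψ = 0.4968
Converged at ψ = 0.4968.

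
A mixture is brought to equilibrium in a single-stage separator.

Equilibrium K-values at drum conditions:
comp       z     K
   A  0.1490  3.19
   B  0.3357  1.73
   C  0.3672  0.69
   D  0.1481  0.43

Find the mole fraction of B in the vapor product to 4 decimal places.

y_B = 0.3819

Newton–Raphson from ψ = 0.5:
  ψ = 0.5000: g = 0.08251, g' = -0.4024 → ψ = 0.7051
  ψ = 0.7051: g = 0.00324, g' = -0.3807 → ψ = 0.7136
Converged at ψ = 0.7136.
Compositions from xᵢ = zᵢ/(1+ψ(Kᵢ−1)), yᵢ = Kᵢxᵢ:
  A: x = 0.0581, y = 0.1855
  B: x = 0.2207, y = 0.3819
  C: x = 0.4715, y = 0.3253
  D: x = 0.2496, y = 0.1073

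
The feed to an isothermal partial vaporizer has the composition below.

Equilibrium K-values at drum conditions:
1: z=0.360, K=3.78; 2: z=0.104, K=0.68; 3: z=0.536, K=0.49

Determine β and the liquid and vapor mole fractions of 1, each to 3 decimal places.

β = 0.516, x_1 = 0.148, y_1 = 0.559

Rachford–Rice: g(β) = Σ zᵢ(Kᵢ−1)/(1+β(Kᵢ−1)) = 0.
Feasibility: ΣzᵢKᵢ = 1.694, Σzᵢ/Kᵢ = 1.342 — both > 1, two phases present.
Iterate (Newton) starting at β = 0.5:
  β = 0.500: g = 0.0122, g' = -0.753 → β = 0.516
Converged at β = 0.516.
Compositions from xᵢ = zᵢ/(1+β(Kᵢ−1)), yᵢ = Kᵢxᵢ:
  1: x = 0.148, y = 0.559
  2: x = 0.125, y = 0.085
  3: x = 0.728, y = 0.357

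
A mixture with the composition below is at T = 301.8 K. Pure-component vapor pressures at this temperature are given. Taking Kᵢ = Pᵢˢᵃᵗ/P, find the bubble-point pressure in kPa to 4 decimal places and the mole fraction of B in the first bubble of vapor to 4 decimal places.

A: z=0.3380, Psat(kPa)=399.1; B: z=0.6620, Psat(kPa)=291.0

At the bubble point ψ → 0, so ΣzᵢKᵢ = 1 with Kᵢ = Pᵢˢᵃᵗ/P ⇒ P = ΣzᵢPᵢˢᵃᵗ.
P = 0.3380·399.1 + 0.6620·291.0 = 327.5378 kPa
yᵢ = zᵢPᵢˢᵃᵗ/P ⇒ y_B = 0.6620·291.0/327.5378 = 0.5882

Pbub = 327.5378 kPa, y_B = 0.5882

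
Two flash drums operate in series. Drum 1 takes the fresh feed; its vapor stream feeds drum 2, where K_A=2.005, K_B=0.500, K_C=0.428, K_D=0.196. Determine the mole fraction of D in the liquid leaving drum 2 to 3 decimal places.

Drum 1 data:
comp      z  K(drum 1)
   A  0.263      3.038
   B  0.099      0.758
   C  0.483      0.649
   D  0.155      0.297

x_D (drum 2) = 0.083

Drum 1:
Let ψ₁ = V/F and solve Σ zᵢ(Kᵢ−1)/(1+ψ₁(Kᵢ−1)) = 0.
Feasibility: ΣzᵢKᵢ = 1.234, Σzᵢ/Kᵢ = 1.483 — both > 1, two phases present.
Newton–Raphson from ψ₁ = 0.55:
  ψ₁ = 0.550: g = -0.1627, g' = -0.546 → ψ₁ = 0.252
  ψ₁ = 0.252: g = 0.0103, g' = -0.668 → ψ₁ = 0.267
Converged at ψ₁ = 0.267.
Drum-1 compositions:
  A: x = 0.170, y = 0.517
  B: x = 0.106, y = 0.080
  C: x = 0.533, y = 0.346
  D: x = 0.191, y = 0.057
Drum-2 feed = drum-1 vapor: z₂ = (0.5171, 0.0802, 0.3459, 0.0567).
Drum 2:
Rachford–Rice: g(ψ₂) = Σ zᵢ(Kᵢ−1)/(1+ψ₂(Kᵢ−1)) = 0.
g(0) = ΣzᵢKᵢ − 1 = 0.236 and g(1) = 1 − Σzᵢ/Kᵢ = -0.516, so a root lies in (0, 1).
Iterate (Newton) starting at ψ₂ = 0.65:
  ψ₂ = 0.650: g = -0.1555, g' = -0.683 → ψ₂ = 0.422
  ψ₂ = 0.422: g = -0.0158, g' = -0.570 → ψ₂ = 0.394
Converged at ψ₂ = 0.394.
  A: x = 0.370, y = 0.743
  B: x = 0.100, y = 0.050
  C: x = 0.447, y = 0.191
  D: x = 0.083, y = 0.016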